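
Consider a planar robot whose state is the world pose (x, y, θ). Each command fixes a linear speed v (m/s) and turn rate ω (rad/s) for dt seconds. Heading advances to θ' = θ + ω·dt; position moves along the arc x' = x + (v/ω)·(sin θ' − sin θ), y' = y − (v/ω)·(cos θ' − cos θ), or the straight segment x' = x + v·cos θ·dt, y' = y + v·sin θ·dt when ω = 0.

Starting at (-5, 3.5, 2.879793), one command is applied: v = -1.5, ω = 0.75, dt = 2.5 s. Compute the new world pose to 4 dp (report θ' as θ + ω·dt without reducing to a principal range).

(-2.4842, 5.5166, 4.7548)

θ' = 2.8798 + 0.75·2.5 = 4.7548
R = v/ω = -1.5/0.75 = -2.0000
x' = -5 + -2.0000·(sin 4.7548 − sin 2.8798) = -2.4842
y' = 3.5 − -2.0000·(cos 4.7548 − cos 2.8798) = 5.5166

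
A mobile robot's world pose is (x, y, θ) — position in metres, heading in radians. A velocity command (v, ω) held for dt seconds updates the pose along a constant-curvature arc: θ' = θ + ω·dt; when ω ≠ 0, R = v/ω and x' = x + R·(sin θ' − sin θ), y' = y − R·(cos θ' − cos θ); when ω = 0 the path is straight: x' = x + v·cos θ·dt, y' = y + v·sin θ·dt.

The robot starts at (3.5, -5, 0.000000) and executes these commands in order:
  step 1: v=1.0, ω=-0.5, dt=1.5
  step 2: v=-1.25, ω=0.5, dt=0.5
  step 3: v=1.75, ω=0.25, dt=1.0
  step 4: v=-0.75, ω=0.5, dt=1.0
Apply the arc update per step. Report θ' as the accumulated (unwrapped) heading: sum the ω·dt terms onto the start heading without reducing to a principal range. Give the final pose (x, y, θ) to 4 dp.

(5.2397, -5.8112, 0.2500)

step 1: θ'=-0.7500 (R=-2.0000) → pose (4.8633, -5.5366, -0.7500)
step 2: θ'=-0.5000 (R=-2.5000) → pose (4.3577, -5.1719, -0.5000)
step 3: θ'=-0.2500 (R=7.0000) → pose (5.9819, -5.8112, -0.2500)
step 4: θ'=0.2500 (R=-1.5000) → pose (5.2397, -5.8112, 0.2500)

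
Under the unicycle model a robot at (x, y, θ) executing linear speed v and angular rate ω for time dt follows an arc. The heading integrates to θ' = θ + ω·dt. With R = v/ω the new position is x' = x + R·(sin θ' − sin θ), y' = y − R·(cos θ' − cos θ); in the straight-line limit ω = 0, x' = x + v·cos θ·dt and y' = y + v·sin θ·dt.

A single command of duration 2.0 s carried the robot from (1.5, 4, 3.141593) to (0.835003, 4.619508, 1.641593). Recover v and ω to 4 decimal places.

Δθ = 1.641593 − 3.141593 = -1.500000
ω = Δθ/dt = -1.500000/2.0 = -0.7500
R = Δx/(sin θ' − sin θ) = -0.6667
v = R·ω = -0.6667·-0.7500 = 0.5000

v = 0.5000, ω = -0.7500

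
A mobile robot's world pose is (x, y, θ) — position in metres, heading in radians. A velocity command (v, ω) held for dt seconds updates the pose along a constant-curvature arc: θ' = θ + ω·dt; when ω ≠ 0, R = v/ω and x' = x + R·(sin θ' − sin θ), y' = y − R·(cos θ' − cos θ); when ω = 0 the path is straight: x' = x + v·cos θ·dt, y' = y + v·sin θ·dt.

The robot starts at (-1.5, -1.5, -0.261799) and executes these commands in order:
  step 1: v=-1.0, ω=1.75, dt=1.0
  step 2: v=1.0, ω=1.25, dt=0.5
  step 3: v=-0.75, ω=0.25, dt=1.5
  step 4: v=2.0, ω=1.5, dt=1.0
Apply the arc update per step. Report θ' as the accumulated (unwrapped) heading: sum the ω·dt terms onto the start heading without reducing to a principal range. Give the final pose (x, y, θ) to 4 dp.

(-3.3929, -2.5347, 3.9882)

step 1: θ'=1.4882 (R=-0.5714) → pose (-2.2174, -2.0048, 1.4882)
step 2: θ'=2.1132 (R=0.8000) → pose (-2.3295, -1.5259, 2.1132)
step 3: θ'=2.4882 (R=-3.0000) → pose (-1.5837, -2.3593, 2.4882)
step 4: θ'=3.9882 (R=1.3333) → pose (-3.3929, -2.5347, 3.9882)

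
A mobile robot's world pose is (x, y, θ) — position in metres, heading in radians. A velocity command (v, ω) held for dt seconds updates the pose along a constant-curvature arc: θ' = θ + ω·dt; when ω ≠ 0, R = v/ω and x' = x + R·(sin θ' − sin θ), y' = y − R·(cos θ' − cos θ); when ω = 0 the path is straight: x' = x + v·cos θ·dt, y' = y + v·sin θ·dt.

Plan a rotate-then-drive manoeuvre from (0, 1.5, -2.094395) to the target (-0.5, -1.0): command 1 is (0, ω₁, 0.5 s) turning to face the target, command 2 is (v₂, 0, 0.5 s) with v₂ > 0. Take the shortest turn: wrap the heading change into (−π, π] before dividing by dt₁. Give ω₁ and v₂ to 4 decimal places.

heading to target = atan2(-1−1.5, -0.5−0) = -1.7682
Δθ = wrap(-1.7682 − -2.0944) = 0.3262; ω₁ = Δθ/dt₁ = 0.6524
distance = √((-0.5−0)² + (-1−1.5)²) = 2.5495; v₂ = distance/dt₂ = 5.0990

ω₁ = 0.6524, v₂ = 5.0990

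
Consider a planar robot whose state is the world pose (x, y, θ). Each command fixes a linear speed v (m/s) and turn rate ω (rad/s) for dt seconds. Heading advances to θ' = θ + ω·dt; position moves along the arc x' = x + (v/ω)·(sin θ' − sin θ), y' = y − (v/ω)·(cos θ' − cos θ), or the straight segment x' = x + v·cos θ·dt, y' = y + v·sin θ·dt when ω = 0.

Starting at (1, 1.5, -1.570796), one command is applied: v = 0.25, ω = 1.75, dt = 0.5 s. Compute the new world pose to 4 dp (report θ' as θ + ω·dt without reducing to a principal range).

(1.0513, 1.3904, -0.6958)

θ' = -1.5708 + 1.75·0.5 = -0.6958
R = v/ω = 0.25/1.75 = 0.1429
x' = 1 + 0.1429·(sin -0.6958 − sin -1.5708) = 1.0513
y' = 1.5 − 0.1429·(cos -0.6958 − cos -1.5708) = 1.3904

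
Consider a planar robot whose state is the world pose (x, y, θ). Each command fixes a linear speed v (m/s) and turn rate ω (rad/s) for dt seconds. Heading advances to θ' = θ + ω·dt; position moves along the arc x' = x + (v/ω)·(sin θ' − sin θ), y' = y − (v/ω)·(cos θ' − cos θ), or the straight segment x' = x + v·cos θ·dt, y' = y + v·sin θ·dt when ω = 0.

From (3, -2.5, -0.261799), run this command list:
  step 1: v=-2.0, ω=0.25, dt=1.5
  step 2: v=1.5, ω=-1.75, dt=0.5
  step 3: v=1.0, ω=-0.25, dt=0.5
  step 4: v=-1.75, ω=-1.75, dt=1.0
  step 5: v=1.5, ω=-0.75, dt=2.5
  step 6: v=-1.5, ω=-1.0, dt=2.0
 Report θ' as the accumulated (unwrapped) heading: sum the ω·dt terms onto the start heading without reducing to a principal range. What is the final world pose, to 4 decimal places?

step 1: θ'=0.1132 (R=-8.0000) → pose (0.0258, -2.2786, 0.1132)
step 2: θ'=-0.7618 (R=-0.8571) → pose (0.7142, -2.5100, -0.7618)
step 3: θ'=-0.8868 (R=-4.0000) → pose (1.0535, -2.8768, -0.8868)
step 4: θ'=-2.6368 (R=1.0000) → pose (1.3450, -1.3697, -2.6368)
step 5: θ'=-4.5118 (R=-2.0000) → pose (-1.5822, -0.0176, -4.5118)
step 6: θ'=-6.5118 (R=1.5000) → pose (-3.3921, -1.7775, -6.5118)

(-3.3921, -1.7775, -6.5118)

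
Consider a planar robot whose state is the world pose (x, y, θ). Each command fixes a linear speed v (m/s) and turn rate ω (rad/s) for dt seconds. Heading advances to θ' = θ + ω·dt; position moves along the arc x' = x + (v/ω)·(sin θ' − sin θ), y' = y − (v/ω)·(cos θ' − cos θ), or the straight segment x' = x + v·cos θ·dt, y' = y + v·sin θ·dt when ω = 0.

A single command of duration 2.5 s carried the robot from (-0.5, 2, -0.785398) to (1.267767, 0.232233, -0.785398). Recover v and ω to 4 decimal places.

Δθ = -0.785398 − -0.785398 = 0.000000
ω = Δθ/dt = 0.000000/2.5 = 0.0000
ω = 0 → v = (Δx·cos θ + Δy·sin θ)/dt = 1.0000

v = 1.0000, ω = 0.0000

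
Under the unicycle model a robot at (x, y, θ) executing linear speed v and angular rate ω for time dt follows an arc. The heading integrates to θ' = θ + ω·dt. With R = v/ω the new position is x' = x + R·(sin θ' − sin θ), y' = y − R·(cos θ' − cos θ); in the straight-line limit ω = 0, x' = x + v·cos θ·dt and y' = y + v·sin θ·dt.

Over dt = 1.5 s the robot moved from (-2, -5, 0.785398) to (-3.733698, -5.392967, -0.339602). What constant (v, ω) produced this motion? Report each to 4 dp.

v = -1.2500, ω = -0.7500

Δθ = -0.339602 − 0.785398 = -1.125000
ω = Δθ/dt = -1.125000/1.5 = -0.7500
R = Δx/(sin θ' − sin θ) = 1.6667
v = R·ω = 1.6667·-0.7500 = -1.2500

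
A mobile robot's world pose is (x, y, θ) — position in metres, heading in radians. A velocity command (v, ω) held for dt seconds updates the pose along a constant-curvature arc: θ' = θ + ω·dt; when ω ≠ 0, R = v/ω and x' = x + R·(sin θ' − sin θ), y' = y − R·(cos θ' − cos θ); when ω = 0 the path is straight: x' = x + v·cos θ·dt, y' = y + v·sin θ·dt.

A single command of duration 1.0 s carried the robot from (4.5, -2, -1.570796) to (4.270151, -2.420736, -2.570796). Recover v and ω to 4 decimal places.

v = 0.5000, ω = -1.0000

Δθ = -2.570796 − -1.570796 = -1.000000
ω = Δθ/dt = -1.000000/1.0 = -1.0000
R = −Δy/(cos θ' − cos θ) = -0.5000
v = R·ω = -0.5000·-1.0000 = 0.5000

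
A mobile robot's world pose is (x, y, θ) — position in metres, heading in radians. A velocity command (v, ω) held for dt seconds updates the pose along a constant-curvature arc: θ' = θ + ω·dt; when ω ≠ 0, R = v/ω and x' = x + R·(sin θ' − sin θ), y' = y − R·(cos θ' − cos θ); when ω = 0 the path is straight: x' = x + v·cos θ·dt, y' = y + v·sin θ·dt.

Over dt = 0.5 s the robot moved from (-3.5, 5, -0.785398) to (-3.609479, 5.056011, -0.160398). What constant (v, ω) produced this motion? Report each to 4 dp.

v = -0.2500, ω = 1.2500

Δθ = -0.160398 − -0.785398 = 0.625000
ω = Δθ/dt = 0.625000/0.5 = 1.2500
R = Δx/(sin θ' − sin θ) = -0.2000
v = R·ω = -0.2000·1.2500 = -0.2500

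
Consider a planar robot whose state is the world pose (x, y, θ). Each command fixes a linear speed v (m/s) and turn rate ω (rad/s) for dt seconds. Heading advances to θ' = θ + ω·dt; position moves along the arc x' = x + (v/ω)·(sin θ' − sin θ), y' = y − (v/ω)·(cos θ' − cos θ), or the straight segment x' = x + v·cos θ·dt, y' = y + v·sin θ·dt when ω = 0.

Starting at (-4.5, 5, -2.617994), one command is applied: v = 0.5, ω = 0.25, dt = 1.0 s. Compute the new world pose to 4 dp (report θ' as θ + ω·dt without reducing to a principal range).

(-4.8974, 4.6988, -2.3680)

θ' = -2.6180 + 0.25·1.0 = -2.3680
R = v/ω = 0.5/0.25 = 2.0000
x' = -4.5 + 2.0000·(sin -2.3680 − sin -2.6180) = -4.8974
y' = 5 − 2.0000·(cos -2.3680 − cos -2.6180) = 4.6988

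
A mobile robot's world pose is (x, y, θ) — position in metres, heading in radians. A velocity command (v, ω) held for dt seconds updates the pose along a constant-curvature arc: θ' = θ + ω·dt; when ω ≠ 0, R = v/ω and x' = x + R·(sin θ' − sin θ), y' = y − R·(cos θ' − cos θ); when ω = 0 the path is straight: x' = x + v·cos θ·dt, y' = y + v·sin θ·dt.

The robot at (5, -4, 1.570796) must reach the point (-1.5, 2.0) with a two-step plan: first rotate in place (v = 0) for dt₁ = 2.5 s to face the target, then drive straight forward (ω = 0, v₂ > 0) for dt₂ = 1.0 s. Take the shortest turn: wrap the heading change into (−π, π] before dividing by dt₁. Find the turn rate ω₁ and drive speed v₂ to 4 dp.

ω₁ = 0.3302, v₂ = 8.8459

heading to target = atan2(2−-4, -1.5−5) = 2.3962
Δθ = wrap(2.3962 − 1.5708) = 0.8254; ω₁ = Δθ/dt₁ = 0.3302
distance = √((-1.5−5)² + (2−-4)²) = 8.8459; v₂ = distance/dt₂ = 8.8459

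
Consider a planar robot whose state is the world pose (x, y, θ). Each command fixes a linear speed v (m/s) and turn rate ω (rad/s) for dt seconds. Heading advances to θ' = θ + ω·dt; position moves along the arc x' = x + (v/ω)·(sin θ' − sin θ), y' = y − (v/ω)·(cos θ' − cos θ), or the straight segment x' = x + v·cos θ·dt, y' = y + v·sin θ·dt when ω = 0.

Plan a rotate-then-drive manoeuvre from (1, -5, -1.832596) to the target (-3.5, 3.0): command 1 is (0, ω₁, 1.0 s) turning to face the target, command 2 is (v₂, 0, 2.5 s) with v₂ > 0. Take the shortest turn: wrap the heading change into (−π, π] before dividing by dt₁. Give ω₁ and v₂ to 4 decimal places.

ω₁ = -2.3674, v₂ = 3.6715

heading to target = atan2(3−-5, -3.5−1) = 2.0832
Δθ = wrap(2.0832 − -1.8326) = -2.3674; ω₁ = Δθ/dt₁ = -2.3674
distance = √((-3.5−1)² + (3−-5)²) = 9.1788; v₂ = distance/dt₂ = 3.6715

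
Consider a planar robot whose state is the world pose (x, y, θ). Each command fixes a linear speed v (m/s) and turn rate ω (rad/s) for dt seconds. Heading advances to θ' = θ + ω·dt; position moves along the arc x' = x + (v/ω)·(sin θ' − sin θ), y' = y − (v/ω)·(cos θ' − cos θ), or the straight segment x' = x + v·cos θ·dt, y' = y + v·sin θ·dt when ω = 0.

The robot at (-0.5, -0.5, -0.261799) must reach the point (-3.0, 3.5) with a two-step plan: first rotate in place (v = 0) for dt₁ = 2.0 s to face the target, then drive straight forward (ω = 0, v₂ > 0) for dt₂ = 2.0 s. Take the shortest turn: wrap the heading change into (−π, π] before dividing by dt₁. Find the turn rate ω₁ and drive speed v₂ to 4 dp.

heading to target = atan2(3.5−-0.5, -3−-0.5) = 2.1294
Δθ = wrap(2.1294 − -0.2618) = 2.3912; ω₁ = Δθ/dt₁ = 1.1956
distance = √((-3−-0.5)² + (3.5−-0.5)²) = 4.7170; v₂ = distance/dt₂ = 2.3585

ω₁ = 1.1956, v₂ = 2.3585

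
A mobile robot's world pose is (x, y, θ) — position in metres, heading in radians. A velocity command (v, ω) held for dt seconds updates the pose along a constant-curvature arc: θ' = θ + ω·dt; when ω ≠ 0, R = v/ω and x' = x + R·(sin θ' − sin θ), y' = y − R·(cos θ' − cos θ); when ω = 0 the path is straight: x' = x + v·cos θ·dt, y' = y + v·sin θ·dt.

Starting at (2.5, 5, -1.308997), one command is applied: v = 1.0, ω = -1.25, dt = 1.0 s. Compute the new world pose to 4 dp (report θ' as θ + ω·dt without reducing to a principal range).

θ' = -1.3090 + -1.25·1.0 = -2.5590
R = v/ω = 1.0/-1.25 = -0.8000
x' = 2.5 + -0.8000·(sin -2.5590 − sin -1.3090) = 2.1674
y' = 5 − -0.8000·(cos -2.5590 − cos -1.3090) = 4.1249

(2.1674, 4.1249, -2.5590)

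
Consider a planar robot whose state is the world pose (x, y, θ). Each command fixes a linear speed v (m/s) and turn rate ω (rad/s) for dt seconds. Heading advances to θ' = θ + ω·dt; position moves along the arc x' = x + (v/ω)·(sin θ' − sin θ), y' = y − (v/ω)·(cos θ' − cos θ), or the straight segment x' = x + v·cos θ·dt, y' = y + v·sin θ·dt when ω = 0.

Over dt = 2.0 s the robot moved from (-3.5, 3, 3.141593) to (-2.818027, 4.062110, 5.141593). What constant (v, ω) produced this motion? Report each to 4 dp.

v = -0.7500, ω = 1.0000

Δθ = 5.141593 − 3.141593 = 2.000000
ω = Δθ/dt = 2.000000/2.0 = 1.0000
R = −Δy/(cos θ' − cos θ) = -0.7500
v = R·ω = -0.7500·1.0000 = -0.7500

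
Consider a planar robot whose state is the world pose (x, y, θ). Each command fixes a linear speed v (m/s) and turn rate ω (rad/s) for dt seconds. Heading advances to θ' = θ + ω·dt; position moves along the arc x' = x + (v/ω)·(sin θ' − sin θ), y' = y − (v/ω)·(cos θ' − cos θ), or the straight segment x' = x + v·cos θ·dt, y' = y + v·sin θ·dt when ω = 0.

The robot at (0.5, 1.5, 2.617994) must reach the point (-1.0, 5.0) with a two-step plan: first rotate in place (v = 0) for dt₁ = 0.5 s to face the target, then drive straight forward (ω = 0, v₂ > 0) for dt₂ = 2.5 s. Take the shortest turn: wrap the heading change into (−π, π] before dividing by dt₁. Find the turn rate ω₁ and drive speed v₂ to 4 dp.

heading to target = atan2(5−1.5, -1−0.5) = 1.9757
Δθ = wrap(1.9757 − 2.6180) = -0.6423; ω₁ = Δθ/dt₁ = -1.2846
distance = √((-1−0.5)² + (5−1.5)²) = 3.8079; v₂ = distance/dt₂ = 1.5232

ω₁ = -1.2846, v₂ = 1.5232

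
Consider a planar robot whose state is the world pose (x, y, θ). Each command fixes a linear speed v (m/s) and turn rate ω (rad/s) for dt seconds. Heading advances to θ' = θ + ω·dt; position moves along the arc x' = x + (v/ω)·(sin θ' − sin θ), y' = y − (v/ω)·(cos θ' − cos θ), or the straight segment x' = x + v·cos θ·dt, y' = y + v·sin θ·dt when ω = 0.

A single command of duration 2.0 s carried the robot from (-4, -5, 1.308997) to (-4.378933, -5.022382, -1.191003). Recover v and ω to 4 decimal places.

v = -0.2500, ω = -1.2500

Δθ = -1.191003 − 1.308997 = -2.500000
ω = Δθ/dt = -2.500000/2.0 = -1.2500
R = Δx/(sin θ' − sin θ) = 0.2000
v = R·ω = 0.2000·-1.2500 = -0.2500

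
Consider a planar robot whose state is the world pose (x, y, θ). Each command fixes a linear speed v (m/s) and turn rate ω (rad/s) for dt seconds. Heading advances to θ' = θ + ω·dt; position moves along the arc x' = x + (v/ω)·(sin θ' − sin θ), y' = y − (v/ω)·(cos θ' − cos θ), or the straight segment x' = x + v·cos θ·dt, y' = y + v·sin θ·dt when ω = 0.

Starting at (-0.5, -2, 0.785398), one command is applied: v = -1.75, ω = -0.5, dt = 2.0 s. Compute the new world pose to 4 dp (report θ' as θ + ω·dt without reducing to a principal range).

(-3.7202, -2.9448, -0.2146)

θ' = 0.7854 + -0.5·2.0 = -0.2146
R = v/ω = -1.75/-0.5 = 3.5000
x' = -0.5 + 3.5000·(sin -0.2146 − sin 0.7854) = -3.7202
y' = -2 − 3.5000·(cos -0.2146 − cos 0.7854) = -2.9448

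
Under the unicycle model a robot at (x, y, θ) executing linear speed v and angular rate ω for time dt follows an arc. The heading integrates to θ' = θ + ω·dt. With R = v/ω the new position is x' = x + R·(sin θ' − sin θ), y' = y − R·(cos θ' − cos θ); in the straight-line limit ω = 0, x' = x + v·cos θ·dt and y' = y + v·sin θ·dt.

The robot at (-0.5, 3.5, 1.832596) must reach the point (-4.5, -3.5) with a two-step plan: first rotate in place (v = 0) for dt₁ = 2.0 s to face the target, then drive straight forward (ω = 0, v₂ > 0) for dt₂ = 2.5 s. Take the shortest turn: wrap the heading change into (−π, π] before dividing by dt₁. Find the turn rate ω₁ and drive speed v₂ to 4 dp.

ω₁ = 1.1803, v₂ = 3.2249

heading to target = atan2(-3.5−3.5, -4.5−-0.5) = -2.0899
Δθ = wrap(-2.0899 − 1.8326) = 2.3606; ω₁ = Δθ/dt₁ = 1.1803
distance = √((-4.5−-0.5)² + (-3.5−3.5)²) = 8.0623; v₂ = distance/dt₂ = 3.2249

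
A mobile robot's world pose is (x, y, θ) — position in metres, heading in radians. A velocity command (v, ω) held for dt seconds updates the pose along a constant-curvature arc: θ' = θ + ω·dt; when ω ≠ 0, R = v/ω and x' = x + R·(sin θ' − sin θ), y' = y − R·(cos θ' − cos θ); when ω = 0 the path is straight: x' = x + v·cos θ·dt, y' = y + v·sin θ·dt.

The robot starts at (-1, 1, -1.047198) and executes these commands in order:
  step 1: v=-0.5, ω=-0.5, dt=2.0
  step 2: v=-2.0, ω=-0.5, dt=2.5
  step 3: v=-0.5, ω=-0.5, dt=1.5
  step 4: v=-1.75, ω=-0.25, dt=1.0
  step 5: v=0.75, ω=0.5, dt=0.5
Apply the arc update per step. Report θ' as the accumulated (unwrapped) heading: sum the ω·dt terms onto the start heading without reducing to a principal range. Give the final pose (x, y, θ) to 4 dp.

step 1: θ'=-2.0472 (R=1.0000) → pose (-1.0226, 1.9586, -2.0472)
step 2: θ'=-3.2972 (R=4.0000) → pose (3.1519, 4.0759, -3.2972)
step 3: θ'=-4.0472 (R=1.0000) → pose (3.7837, 3.7052, -4.0472)
step 4: θ'=-4.2972 (R=7.0000) → pose (4.6814, 2.2083, -4.2972)
step 5: θ'=-4.0472 (R=1.5000) → pose (4.4890, 2.5291, -4.0472)

(4.4890, 2.5291, -4.0472)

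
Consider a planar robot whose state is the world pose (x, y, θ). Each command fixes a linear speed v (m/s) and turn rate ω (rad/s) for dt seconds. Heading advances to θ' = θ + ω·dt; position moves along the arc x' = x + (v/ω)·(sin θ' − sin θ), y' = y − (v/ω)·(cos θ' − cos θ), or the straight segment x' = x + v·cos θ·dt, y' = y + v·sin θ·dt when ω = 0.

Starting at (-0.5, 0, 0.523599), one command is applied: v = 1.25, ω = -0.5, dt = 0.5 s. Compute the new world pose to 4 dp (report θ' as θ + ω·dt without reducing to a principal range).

(0.0745, 0.2419, 0.2736)

θ' = 0.5236 + -0.5·0.5 = 0.2736
R = v/ω = 1.25/-0.5 = -2.5000
x' = -0.5 + -2.5000·(sin 0.2736 − sin 0.5236) = 0.0745
y' = 0 − -2.5000·(cos 0.2736 − cos 0.5236) = 0.2419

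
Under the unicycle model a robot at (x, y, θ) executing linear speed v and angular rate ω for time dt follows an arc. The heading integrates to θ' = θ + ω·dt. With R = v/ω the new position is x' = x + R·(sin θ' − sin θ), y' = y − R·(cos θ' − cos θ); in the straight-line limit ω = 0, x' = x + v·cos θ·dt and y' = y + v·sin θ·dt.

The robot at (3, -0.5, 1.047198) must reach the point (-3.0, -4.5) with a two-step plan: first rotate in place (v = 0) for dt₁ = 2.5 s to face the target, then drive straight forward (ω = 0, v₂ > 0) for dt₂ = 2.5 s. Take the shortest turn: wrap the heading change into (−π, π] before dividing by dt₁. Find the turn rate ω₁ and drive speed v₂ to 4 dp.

ω₁ = 1.0730, v₂ = 2.8844

heading to target = atan2(-4.5−-0.5, -3−3) = -2.5536
Δθ = wrap(-2.5536 − 1.0472) = 2.6824; ω₁ = Δθ/dt₁ = 1.0730
distance = √((-3−3)² + (-4.5−-0.5)²) = 7.2111; v₂ = distance/dt₂ = 2.8844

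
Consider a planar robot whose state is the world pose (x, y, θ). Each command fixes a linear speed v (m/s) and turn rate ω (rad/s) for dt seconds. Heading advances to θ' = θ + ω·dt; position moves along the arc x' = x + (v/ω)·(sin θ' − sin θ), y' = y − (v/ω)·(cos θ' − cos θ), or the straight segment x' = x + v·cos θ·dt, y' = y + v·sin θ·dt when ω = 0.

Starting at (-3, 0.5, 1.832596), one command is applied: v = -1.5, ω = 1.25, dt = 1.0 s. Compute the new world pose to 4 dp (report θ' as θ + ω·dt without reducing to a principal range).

θ' = 1.8326 + 1.25·1.0 = 3.0826
R = v/ω = -1.5/1.25 = -1.2000
x' = -3 + -1.2000·(sin 3.0826 − sin 1.8326) = -1.9116
y' = 0.5 − -1.2000·(cos 3.0826 − cos 1.8326) = -0.3873

(-1.9116, -0.3873, 3.0826)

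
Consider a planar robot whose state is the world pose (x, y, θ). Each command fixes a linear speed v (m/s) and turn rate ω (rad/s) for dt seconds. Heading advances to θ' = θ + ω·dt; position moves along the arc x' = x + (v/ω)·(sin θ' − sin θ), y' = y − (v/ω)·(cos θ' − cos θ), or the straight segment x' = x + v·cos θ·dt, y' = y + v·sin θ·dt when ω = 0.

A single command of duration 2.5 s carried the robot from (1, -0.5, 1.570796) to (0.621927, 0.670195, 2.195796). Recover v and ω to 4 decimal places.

v = 0.5000, ω = 0.2500

Δθ = 2.195796 − 1.570796 = 0.625000
ω = Δθ/dt = 0.625000/2.5 = 0.2500
R = −Δy/(cos θ' − cos θ) = 2.0000
v = R·ω = 2.0000·0.2500 = 0.5000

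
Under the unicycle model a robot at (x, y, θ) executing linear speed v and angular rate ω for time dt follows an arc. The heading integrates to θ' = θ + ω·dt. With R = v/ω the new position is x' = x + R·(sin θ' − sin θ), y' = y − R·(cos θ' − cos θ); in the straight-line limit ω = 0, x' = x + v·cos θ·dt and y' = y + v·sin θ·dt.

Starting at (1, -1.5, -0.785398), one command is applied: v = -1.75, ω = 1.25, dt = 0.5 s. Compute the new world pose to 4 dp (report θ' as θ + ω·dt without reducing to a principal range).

θ' = -0.7854 + 1.25·0.5 = -0.1604
R = v/ω = -1.75/1.25 = -1.4000
x' = 1 + -1.4000·(sin -0.1604 − sin -0.7854) = 0.2336
y' = -1.5 − -1.4000·(cos -0.1604 − cos -0.7854) = -1.1079

(0.2336, -1.1079, -0.1604)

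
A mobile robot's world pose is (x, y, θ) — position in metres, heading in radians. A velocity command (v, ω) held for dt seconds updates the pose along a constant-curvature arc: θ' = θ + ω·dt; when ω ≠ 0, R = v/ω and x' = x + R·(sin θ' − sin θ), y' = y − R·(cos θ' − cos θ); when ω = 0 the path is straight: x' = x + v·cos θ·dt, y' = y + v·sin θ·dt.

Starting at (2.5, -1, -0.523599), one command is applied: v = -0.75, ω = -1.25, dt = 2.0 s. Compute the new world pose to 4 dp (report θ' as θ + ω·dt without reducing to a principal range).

θ' = -0.5236 + -1.25·2.0 = -3.0236
R = v/ω = -0.75/-1.25 = 0.6000
x' = 2.5 + 0.6000·(sin -3.0236 − sin -0.5236) = 2.7294
y' = -1 − 0.6000·(cos -3.0236 − cos -0.5236) = 0.1154

(2.7294, 0.1154, -3.0236)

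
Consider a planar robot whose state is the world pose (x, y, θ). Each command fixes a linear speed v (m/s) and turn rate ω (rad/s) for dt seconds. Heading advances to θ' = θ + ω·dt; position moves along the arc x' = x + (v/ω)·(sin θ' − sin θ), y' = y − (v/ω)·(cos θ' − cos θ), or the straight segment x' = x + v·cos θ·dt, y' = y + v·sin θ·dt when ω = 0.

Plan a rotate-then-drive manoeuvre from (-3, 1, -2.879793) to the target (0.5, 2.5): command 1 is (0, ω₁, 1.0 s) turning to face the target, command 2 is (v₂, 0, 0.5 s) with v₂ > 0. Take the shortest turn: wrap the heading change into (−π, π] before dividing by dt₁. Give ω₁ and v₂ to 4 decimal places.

heading to target = atan2(2.5−1, 0.5−-3) = 0.4049
Δθ = wrap(0.4049 − -2.8798) = -2.9985; ω₁ = Δθ/dt₁ = -2.9985
distance = √((0.5−-3)² + (2.5−1)²) = 3.8079; v₂ = distance/dt₂ = 7.6158

ω₁ = -2.9985, v₂ = 7.6158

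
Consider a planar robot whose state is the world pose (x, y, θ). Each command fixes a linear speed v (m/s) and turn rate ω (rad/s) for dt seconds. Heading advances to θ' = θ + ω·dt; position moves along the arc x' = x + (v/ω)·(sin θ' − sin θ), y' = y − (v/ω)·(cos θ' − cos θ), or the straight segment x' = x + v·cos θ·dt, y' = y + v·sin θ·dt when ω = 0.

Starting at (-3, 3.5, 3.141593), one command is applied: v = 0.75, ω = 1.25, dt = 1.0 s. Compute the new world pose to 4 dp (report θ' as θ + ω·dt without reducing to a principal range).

θ' = 3.1416 + 1.25·1.0 = 4.3916
R = v/ω = 0.75/1.25 = 0.6000
x' = -3 + 0.6000·(sin 4.3916 − sin 3.1416) = -3.5694
y' = 3.5 − 0.6000·(cos 4.3916 − cos 3.1416) = 3.0892

(-3.5694, 3.0892, 4.3916)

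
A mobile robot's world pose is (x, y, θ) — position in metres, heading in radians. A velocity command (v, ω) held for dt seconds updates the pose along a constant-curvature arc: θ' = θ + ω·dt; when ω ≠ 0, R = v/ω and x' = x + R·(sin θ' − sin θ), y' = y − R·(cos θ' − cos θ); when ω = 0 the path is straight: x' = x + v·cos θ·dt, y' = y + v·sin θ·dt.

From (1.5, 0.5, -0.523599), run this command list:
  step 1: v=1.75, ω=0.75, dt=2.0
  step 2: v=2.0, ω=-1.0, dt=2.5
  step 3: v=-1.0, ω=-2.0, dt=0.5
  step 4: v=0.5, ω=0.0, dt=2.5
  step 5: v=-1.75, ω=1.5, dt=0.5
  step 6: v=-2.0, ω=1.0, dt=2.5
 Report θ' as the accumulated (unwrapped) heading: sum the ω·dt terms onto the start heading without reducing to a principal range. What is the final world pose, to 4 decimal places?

(4.6249, 2.5091, 0.7264)

step 1: θ'=0.9764 (R=2.3333) → pose (4.5998, 1.2140, 0.9764)
step 2: θ'=-1.5236 (R=-2.0000) → pose (8.2546, 0.1884, -1.5236)
step 3: θ'=-2.5236 (R=0.5000) → pose (8.4643, 0.6195, -2.5236)
step 4: θ'=-2.5236 (straight) → pose (7.4455, -0.1048, -2.5236)
step 5: θ'=-1.7736 (R=-1.1667) → pose (7.9123, 0.6111, -1.7736)
step 6: θ'=0.7264 (R=-2.0000) → pose (4.6249, 2.5091, 0.7264)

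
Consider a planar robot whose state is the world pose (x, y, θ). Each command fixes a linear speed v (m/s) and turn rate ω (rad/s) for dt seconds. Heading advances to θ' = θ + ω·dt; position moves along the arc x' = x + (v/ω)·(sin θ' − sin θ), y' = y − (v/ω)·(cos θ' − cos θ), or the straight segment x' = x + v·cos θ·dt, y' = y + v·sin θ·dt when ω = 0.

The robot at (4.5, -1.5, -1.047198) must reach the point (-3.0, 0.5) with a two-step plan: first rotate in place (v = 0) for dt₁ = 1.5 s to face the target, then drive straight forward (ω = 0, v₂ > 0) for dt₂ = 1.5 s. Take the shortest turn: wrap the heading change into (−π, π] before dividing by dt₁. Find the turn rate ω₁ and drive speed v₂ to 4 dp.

heading to target = atan2(0.5−-1.5, -3−4.5) = 2.8810
Δθ = wrap(2.8810 − -1.0472) = -2.3550; ω₁ = Δθ/dt₁ = -1.5700
distance = √((-3−4.5)² + (0.5−-1.5)²) = 7.7621; v₂ = distance/dt₂ = 5.1747

ω₁ = -1.5700, v₂ = 5.1747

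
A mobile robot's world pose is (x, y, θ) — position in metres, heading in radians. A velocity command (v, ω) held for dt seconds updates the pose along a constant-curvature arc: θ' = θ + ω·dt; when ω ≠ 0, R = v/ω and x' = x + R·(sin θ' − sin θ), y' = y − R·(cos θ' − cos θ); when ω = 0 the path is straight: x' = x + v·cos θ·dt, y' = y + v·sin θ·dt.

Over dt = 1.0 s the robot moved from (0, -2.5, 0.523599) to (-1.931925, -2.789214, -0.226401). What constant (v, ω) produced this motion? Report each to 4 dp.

v = -2.0000, ω = -0.7500

Δθ = -0.226401 − 0.523599 = -0.750000
ω = Δθ/dt = -0.750000/1.0 = -0.7500
R = Δx/(sin θ' − sin θ) = 2.6667
v = R·ω = 2.6667·-0.7500 = -2.0000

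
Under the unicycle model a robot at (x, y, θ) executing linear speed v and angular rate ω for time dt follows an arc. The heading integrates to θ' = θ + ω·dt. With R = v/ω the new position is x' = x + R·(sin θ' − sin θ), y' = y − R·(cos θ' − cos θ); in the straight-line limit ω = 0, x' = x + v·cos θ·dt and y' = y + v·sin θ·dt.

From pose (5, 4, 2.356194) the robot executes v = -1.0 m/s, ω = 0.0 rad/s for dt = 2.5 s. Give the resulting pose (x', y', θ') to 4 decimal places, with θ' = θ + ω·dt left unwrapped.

(6.7678, 2.2322, 2.3562)

θ' = 2.3562 + 0.0·2.5 = 2.3562
ω = 0 → straight: x' = 5 + -1.0·cos(2.3562)·2.5 = 6.7678
y' = 4 + -1.0·sin(2.3562)·2.5 = 2.2322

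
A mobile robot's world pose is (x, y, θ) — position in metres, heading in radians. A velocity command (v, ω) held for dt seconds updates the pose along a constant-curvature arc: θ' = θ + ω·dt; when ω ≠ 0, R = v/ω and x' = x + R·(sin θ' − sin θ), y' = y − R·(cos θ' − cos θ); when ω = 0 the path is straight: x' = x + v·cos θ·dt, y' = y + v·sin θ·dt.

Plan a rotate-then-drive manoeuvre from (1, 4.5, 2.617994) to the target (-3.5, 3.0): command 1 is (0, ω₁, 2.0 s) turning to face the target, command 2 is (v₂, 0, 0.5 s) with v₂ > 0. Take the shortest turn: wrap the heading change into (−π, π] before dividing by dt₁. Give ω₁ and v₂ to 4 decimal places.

ω₁ = 0.4227, v₂ = 9.4868

heading to target = atan2(3−4.5, -3.5−1) = -2.8198
Δθ = wrap(-2.8198 − 2.6180) = 0.8453; ω₁ = Δθ/dt₁ = 0.4227
distance = √((-3.5−1)² + (3−4.5)²) = 4.7434; v₂ = distance/dt₂ = 9.4868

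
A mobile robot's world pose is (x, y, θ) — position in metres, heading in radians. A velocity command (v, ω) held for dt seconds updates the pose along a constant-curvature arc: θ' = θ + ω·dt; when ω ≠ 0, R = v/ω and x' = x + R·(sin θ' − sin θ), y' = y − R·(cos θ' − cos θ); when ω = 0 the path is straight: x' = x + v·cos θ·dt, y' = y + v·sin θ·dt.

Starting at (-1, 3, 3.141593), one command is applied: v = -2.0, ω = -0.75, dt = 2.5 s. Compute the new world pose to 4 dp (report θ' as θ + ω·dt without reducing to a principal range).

θ' = 3.1416 + -0.75·2.5 = 1.2666
R = v/ω = -2.0/-0.75 = 2.6667
x' = -1 + 2.6667·(sin 1.2666 − sin 3.1416) = 1.5442
y' = 3 − 2.6667·(cos 1.2666 − cos 3.1416) = -0.4654

(1.5442, -0.4654, 1.2666)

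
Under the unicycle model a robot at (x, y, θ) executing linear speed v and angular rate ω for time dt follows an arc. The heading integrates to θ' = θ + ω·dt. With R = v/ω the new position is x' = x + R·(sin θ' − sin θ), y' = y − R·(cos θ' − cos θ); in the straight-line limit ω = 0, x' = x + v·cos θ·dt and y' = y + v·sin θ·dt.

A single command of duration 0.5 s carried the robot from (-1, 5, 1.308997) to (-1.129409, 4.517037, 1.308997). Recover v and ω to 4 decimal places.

Δθ = 1.308997 − 1.308997 = 0.000000
ω = Δθ/dt = 0.000000/0.5 = 0.0000
ω = 0 → v = (Δx·cos θ + Δy·sin θ)/dt = -1.0000

v = -1.0000, ω = 0.0000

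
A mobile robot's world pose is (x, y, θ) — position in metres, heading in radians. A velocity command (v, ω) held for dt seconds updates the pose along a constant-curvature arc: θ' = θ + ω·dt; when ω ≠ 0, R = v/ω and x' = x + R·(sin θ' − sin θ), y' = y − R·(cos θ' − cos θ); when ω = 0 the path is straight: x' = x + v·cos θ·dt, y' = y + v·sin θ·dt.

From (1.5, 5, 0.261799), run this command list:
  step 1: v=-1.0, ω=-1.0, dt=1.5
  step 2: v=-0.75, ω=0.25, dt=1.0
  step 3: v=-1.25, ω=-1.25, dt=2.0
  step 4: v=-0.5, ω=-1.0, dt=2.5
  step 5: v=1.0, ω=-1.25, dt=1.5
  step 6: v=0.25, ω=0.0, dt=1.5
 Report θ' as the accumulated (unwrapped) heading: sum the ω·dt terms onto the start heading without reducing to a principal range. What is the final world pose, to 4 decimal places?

step 1: θ'=-1.2382 (R=1.0000) → pose (0.2960, 5.6394, -1.2382)
step 2: θ'=-0.9882 (R=-3.0000) → pose (-0.0345, 6.3105, -0.9882)
step 3: θ'=-3.4882 (R=1.0000) → pose (1.1402, 7.8012, -3.4882)
step 4: θ'=-5.9882 (R=0.5000) → pose (1.1158, 6.8526, -5.9882)
step 5: θ'=-7.8632 (R=-0.8000) → pose (2.1483, 6.0798, -7.8632)
step 6: θ'=-7.8632 (straight) → pose (2.1448, 5.7048, -7.8632)

(2.1448, 5.7048, -7.8632)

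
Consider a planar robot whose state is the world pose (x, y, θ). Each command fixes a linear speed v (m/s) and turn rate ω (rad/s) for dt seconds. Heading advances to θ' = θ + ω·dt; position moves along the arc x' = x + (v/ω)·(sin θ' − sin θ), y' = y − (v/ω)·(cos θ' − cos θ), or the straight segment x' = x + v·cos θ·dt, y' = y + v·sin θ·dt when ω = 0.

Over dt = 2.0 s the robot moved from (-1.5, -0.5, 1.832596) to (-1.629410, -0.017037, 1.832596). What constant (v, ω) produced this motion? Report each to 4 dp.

v = 0.2500, ω = 0.0000

Δθ = 1.832596 − 1.832596 = 0.000000
ω = Δθ/dt = 0.000000/2.0 = 0.0000
ω = 0 → v = (Δx·cos θ + Δy·sin θ)/dt = 0.2500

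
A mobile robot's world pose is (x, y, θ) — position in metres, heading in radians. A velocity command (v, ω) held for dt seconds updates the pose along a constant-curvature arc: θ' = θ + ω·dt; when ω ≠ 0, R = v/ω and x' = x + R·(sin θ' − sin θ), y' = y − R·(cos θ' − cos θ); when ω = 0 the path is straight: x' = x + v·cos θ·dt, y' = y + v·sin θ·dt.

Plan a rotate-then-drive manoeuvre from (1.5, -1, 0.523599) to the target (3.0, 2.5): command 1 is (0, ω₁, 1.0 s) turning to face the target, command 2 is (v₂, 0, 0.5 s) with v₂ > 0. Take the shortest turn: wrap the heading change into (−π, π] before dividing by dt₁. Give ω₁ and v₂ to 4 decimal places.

ω₁ = 0.6423, v₂ = 7.6158

heading to target = atan2(2.5−-1, 3−1.5) = 1.1659
Δθ = wrap(1.1659 − 0.5236) = 0.6423; ω₁ = Δθ/dt₁ = 0.6423
distance = √((3−1.5)² + (2.5−-1)²) = 3.8079; v₂ = distance/dt₂ = 7.6158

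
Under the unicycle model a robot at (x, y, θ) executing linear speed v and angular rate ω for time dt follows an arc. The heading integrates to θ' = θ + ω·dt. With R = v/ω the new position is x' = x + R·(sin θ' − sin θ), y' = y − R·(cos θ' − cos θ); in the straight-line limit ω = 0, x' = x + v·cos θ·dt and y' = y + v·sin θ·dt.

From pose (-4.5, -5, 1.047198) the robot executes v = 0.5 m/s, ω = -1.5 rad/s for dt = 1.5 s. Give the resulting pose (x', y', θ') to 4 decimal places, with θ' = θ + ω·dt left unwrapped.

(-3.9003, -5.0468, -1.2028)

θ' = 1.0472 + -1.5·1.5 = -1.2028
R = v/ω = 0.5/-1.5 = -0.3333
x' = -4.5 + -0.3333·(sin -1.2028 − sin 1.0472) = -3.9003
y' = -5 − -0.3333·(cos -1.2028 − cos 1.0472) = -5.0468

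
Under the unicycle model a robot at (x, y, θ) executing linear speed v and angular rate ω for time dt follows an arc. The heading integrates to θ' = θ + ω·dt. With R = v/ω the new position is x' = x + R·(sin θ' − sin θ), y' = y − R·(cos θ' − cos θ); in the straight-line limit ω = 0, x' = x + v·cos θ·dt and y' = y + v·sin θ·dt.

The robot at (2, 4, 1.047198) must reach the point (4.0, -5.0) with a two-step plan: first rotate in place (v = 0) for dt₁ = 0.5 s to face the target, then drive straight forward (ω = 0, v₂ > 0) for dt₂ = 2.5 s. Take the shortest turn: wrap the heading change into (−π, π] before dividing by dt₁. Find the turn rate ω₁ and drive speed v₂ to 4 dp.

heading to target = atan2(-5−4, 4−2) = -1.3521
Δθ = wrap(-1.3521 − 1.0472) = -2.3993; ω₁ = Δθ/dt₁ = -4.7987
distance = √((4−2)² + (-5−4)²) = 9.2195; v₂ = distance/dt₂ = 3.6878

ω₁ = -4.7987, v₂ = 3.6878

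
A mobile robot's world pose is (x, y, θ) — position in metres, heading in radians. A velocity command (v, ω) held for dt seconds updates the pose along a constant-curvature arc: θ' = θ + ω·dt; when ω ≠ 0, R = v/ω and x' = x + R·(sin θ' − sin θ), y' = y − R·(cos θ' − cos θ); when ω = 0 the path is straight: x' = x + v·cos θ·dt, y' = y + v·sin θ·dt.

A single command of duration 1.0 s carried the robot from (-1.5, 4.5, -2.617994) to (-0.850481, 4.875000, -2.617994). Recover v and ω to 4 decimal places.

v = -0.7500, ω = 0.0000

Δθ = -2.617994 − -2.617994 = 0.000000
ω = Δθ/dt = 0.000000/1.0 = 0.0000
ω = 0 → v = (Δx·cos θ + Δy·sin θ)/dt = -0.7500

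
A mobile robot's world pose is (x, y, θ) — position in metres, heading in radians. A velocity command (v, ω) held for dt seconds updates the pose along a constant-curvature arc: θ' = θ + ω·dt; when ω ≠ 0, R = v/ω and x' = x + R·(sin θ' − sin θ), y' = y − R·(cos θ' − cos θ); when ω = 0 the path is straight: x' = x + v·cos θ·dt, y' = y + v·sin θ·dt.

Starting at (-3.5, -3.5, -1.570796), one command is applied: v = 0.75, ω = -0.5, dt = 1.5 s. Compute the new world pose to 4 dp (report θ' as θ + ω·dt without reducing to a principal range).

θ' = -1.5708 + -0.5·1.5 = -2.3208
R = v/ω = 0.75/-0.5 = -1.5000
x' = -3.5 + -1.5000·(sin -2.3208 − sin -1.5708) = -3.9025
y' = -3.5 − -1.5000·(cos -2.3208 − cos -1.5708) = -4.5225

(-3.9025, -4.5225, -2.3208)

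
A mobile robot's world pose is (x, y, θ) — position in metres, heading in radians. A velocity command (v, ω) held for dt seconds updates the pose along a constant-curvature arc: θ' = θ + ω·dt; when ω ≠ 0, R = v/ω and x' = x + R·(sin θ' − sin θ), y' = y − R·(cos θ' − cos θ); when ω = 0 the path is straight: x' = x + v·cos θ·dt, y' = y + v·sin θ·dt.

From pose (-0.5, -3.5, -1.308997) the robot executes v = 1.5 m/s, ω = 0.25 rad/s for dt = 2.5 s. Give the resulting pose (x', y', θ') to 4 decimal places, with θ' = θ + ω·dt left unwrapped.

(1.5042, -6.5974, -0.6840)

θ' = -1.3090 + 0.25·2.5 = -0.6840
R = v/ω = 1.5/0.25 = 6.0000
x' = -0.5 + 6.0000·(sin -0.6840 − sin -1.3090) = 1.5042
y' = -3.5 − 6.0000·(cos -0.6840 − cos -1.3090) = -6.5974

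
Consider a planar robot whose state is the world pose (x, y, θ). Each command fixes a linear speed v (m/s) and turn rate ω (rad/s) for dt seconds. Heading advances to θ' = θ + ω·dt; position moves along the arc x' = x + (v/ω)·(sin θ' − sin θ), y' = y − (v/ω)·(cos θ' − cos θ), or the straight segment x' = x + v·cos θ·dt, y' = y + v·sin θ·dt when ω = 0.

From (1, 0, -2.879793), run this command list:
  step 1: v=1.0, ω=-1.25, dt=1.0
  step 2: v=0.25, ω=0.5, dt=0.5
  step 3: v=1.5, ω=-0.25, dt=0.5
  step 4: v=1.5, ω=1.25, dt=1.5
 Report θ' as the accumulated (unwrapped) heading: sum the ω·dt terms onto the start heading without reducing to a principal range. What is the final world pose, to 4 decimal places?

(-2.4072, 0.8218, -2.1298)

step 1: θ'=-4.1298 (R=-0.8000) → pose (0.1249, 0.3326, -4.1298)
step 2: θ'=-3.8798 (R=0.5000) → pose (0.0439, 0.4273, -3.8798)
step 3: θ'=-4.0048 (R=-6.0000) → pose (-0.4779, 0.9654, -4.0048)
step 4: θ'=-2.1298 (R=1.2000) → pose (-2.4072, 0.8218, -2.1298)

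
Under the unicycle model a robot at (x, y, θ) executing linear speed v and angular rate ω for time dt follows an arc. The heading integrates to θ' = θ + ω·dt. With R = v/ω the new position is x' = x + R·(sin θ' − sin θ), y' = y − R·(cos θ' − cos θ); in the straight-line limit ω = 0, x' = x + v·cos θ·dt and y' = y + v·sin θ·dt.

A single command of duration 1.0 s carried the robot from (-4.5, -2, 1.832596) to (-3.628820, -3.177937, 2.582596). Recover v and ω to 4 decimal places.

v = -1.5000, ω = 0.7500

Δθ = 2.582596 − 1.832596 = 0.750000
ω = Δθ/dt = 0.750000/1.0 = 0.7500
R = −Δy/(cos θ' − cos θ) = -2.0000
v = R·ω = -2.0000·0.7500 = -1.5000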